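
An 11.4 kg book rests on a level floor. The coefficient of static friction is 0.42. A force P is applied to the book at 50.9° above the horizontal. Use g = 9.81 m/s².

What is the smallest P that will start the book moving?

P ≈ 49.1 N

N = m g − P sin α (the pull lifts the book).
At impending slip, P cos α = μ_s N = μ_s (m g − P sin α).
Solving: P (cos α + μ_s sin α) = μ_s m g → P = 0.42×112/(cos 50.9° + 0.42 sin 50.9°) = 47/0.9566 = 49.1 N.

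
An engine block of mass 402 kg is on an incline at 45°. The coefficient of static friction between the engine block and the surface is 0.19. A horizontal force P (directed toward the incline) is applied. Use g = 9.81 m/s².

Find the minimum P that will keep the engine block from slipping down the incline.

P_min ≈ 2680 N

The engine block tends to slide down (tan θ > μ_s), so at the point of impending slip friction acts up-slope at its limit: f = μ_s N.
Perpendicular to the incline: N = m g cos θ + P sin θ.
Along the incline: P cos θ + μ_s N = m g sin θ, i.e. P cos θ + μ_s (m g cos θ + P sin θ) = m g sin θ.
Solving, P (cos θ + μ_s sin θ) = m g (sin θ − μ_s cos θ), so P = 3940×0.5728/0.8415 = 2680 N.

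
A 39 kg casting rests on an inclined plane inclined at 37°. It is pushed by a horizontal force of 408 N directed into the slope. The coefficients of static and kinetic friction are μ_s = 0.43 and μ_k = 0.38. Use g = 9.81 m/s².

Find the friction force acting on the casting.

The horizontal push has a component P sin θ into the surface, so N = m g cos θ + P sin θ = 305.5 + 245.5 = 551.1 N.
Along the incline, the net driving force (taking up-slope positive) is P cos θ − m g sin θ = 325.8 − 230.2 = 95.59 N, so equilibrium requires friction f = -95.59 N (down-slope).
Maximum static friction: μ_s N = 0.43 × 551.1 = 237 N.
Since 95.59 N is within the 237 N limit, the casting stays put and friction is exactly 95.6 N.

f ≈ 95.6 N (down the incline)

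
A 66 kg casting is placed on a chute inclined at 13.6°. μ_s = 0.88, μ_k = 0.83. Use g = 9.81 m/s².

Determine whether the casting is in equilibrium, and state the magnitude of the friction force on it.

N = m g cos θ = 629 N.
Down-slope weight component: m g sin θ = 152 N.
μ_s N = 554 N.
152 ≤ 554 N, so it stays put; friction = 152 N.

f ≈ 152 N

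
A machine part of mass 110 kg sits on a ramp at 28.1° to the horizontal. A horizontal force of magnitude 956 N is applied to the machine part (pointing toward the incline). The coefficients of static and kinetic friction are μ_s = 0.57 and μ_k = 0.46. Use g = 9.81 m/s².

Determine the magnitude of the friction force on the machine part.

The horizontal push has a component P sin θ into the surface, so N = m g cos θ + P sin θ = 951.9 + 450.3 = 1402 N.
Parallel to the incline: P cos θ − m g sin θ = 843.3 − 508.3 = 335 N; the friction needed to balance this is 335 N acting down the slope.
Maximum static friction: μ_s N = 0.57 × 1402 = 799.2 N.
|f_req| = 335 ≤ 799.2 N → the machine part is in equilibrium; friction equals the required value.

f ≈ 335 N (down the incline)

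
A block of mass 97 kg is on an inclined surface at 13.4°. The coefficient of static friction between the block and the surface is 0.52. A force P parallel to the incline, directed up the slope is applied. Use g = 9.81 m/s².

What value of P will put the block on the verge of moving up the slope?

P ≈ 702 N

At impending motion up the slope, friction acts down-slope at its limit: f = μ_s N.
P is parallel to the surface, so N = m g cos θ = 926 N.
Along the incline: P = m g sin θ + μ_s N = 221 + 0.52×926 = 702 N.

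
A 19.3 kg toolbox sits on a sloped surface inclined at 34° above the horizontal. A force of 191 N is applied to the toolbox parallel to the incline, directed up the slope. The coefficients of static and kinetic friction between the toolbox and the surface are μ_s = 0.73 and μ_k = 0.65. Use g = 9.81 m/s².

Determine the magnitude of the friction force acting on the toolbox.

Normal force: N = m g cos θ = 19.3 × 9.81 × cos 34° = 157 N.
For equilibrium along the incline the friction force must supply f = m g sin θ − P = 105.9 − 191 = -85.13 N (positive meaning up-slope).
Static friction can supply at most μ_s N = 114.6 N.
Since |-85.13| ≤ 114.6 N, the toolbox remains in static equilibrium and friction takes exactly the required value.

f ≈ 85.1 N (down the incline)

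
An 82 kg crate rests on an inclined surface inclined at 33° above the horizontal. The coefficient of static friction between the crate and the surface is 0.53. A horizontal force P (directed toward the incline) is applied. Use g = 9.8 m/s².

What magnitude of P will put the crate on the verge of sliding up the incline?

P ≈ 1450 N

At impending motion up the slope, friction acts down-slope at its limit: f = μ_s N.
Perpendicular to the incline: N = m g cos θ + P sin θ.
Along the incline: P cos θ = m g sin θ + μ_s N = m g sin θ + μ_s (m g cos θ + P sin θ).
Solving, P (cos θ − μ_s sin θ) = m g (sin θ + μ_s cos θ), so P = 82×9.8×(sin 33° + 0.53 cos 33°)/(cos 33° − 0.53 sin 33°) = 804×0.9891/0.55 = 1450 N.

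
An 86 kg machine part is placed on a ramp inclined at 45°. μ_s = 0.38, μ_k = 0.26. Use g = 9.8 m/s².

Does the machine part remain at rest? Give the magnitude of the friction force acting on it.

f ≈ 155 N

N = m g cos θ = 596 N.
Down-slope weight component: m g sin θ = 596 N.
μ_s N = 226 N.
596 > 226 N, so it slides; kinetic friction f = μ_k N = 0.26×596 = 155 N.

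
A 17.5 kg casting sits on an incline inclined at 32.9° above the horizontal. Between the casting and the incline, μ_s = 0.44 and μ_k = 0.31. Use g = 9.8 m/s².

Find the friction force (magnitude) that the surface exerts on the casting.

f ≈ 44.6 N (up the incline)

Perpendicular to the surface, N = m g cos θ = 17.5·9.8·cos 32.9° = 144 N.
For equilibrium along the incline, friction must balance the weight component: f = m g sin θ = 93.15 N up the slope.
Static friction can supply at most μ_s N = 63.36 N.
|93.15| exceeds 63.36 N, so the casting slips down-slope; friction is kinetic, f = μ_k N = 0.31×144 = 44.6 N.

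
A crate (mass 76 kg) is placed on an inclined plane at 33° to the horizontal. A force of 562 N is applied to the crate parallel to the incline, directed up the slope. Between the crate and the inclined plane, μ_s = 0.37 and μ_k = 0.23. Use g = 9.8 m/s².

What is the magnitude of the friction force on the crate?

Perpendicular to the surface, N = m g cos θ = 76·9.8·cos 33° = 624.6 N.
Parallel to the incline, ΣF = 0 gives f = m g sin θ − P = 405.6 − 562 = -156.4 N (up-slope positive).
The static-friction ceiling is μ_s N = 0.37 × 624.6 = 231.1 N.
Since |-156.4| ≤ 231.1 N, the crate remains in static equilibrium and friction takes exactly the required value.

f ≈ 156 N (down the incline)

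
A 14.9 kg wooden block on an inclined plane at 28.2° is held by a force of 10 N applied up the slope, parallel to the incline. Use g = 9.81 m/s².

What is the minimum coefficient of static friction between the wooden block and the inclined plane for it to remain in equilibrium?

μ_s,min ≈ 0.459

N = m g cos θ = 128.8 N.
Friction must make up the shortfall along the incline: f = m g sin θ − P = 69.07 − 10 = 59.07 N.
At the threshold f = μ_s N, so μ_s,min = 59.07/128.8 = 0.459.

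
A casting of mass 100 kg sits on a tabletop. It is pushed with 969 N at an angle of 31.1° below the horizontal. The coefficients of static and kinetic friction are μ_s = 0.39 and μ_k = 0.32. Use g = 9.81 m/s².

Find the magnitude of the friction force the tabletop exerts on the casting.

The vertical component of P adds to the normal force: N = m g + P sin α = 981 + 500.5 = 1482 N.
The horizontal driving force is P cos α = 829.7 N, so equilibrium needs friction f = 829.7 N.
The static-friction limit is μ_s N = 577.8 N.
The required friction exceeds μ_s N, so the casting moves and f = μ_k N = 474 N.

f ≈ 474 N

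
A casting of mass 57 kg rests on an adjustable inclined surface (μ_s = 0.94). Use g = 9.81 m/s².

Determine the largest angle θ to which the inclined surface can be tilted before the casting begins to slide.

At the slip threshold, m g sin θ = μ_s · m g cos θ, so tan θ = μ_s.
θ_max = arctan(0.94) = 43.2°.

θ_max ≈ 43.2°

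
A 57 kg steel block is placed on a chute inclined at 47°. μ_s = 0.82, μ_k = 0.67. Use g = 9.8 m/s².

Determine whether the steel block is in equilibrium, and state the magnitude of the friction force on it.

N = m g cos θ = 381 N.
Down-slope weight component: m g sin θ = 409 N.
μ_s N = 312 N.
409 > 312 N, so it slides; kinetic friction f = μ_k N = 0.67×381 = 255 N.

f ≈ 255 N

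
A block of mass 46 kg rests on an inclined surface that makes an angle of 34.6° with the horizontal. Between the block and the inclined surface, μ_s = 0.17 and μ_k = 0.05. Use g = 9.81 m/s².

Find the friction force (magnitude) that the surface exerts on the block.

f ≈ 18.6 N (up the incline)

Perpendicular to the surface, N = m g cos θ = 46·9.81·cos 34.6° = 371.4 N.
For equilibrium along the incline, friction must balance the weight component: f = m g sin θ = 256.2 N up the slope.
Maximum static friction available: μ_s N = 0.17 × 371.4 = 63.15 N.
Since |256.2| > 63.15 N, static friction cannot hold it; the block slides down the incline and kinetic friction applies: f = μ_k N = 0.05 × 371.4 = 18.6 N.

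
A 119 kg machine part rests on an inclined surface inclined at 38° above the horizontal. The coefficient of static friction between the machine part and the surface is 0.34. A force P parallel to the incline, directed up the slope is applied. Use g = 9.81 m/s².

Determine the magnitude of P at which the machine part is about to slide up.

At impending motion up the slope, friction acts down-slope at its limit: f = μ_s N.
P is parallel to the surface, so N = m g cos θ = 920 N.
Along the incline: P = m g sin θ + μ_s N = 719 + 0.34×920 = 1030 N.

P ≈ 1030 N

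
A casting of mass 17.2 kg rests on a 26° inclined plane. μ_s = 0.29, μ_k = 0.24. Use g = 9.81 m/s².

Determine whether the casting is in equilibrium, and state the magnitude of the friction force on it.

f ≈ 36.4 N

N = m g cos θ = 152 N.
Down-slope weight component: m g sin θ = 74 N.
μ_s N = 44 N.
74 > 44 N, so it slides; kinetic friction f = μ_k N = 0.24×152 = 36.4 N.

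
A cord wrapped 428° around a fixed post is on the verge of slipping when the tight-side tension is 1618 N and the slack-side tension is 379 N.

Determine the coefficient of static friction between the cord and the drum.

T₂/T₁ = e^{μβ} → μ = ln(T₂/T₁)/β.
β = 428° = 7.47 rad.
μ = ln(1618/379)/7.47 = ln(4.269)/7.47 = 0.194.

μ ≈ 0.194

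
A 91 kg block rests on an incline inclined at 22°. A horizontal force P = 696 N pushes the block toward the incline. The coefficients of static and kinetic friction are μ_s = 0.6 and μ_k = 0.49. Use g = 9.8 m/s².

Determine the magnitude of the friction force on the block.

f ≈ 311 N (down the incline)

The horizontal push has a component P sin θ into the surface, so N = m g cos θ + P sin θ = 826.9 + 260.7 = 1088 N.
Along the incline, the net driving force (taking up-slope positive) is P cos θ − m g sin θ = 645.3 − 334.1 = 311.2 N, so equilibrium requires friction f = -311.2 N (down-slope).
The limit of static friction is μ_s N = 652.6 N.
Since 311.2 N is within the 652.6 N limit, the block stays put and friction is exactly 311 N.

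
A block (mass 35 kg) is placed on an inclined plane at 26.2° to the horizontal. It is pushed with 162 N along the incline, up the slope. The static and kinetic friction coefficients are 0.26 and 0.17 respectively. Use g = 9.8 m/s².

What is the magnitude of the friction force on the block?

f ≈ 10.6 N (down the incline)

Normal force: N = m g cos θ = 35 × 9.8 × cos 26.2° = 307.8 N.
The friction needed for equilibrium is m g sin θ − P = 151.4 − 162 = -10.56 N, measured positive up-slope.
Static friction can supply at most μ_s N = 80.02 N.
Since |-10.56| ≤ 80.02 N, no slip — friction simply equals what equilibrium demands.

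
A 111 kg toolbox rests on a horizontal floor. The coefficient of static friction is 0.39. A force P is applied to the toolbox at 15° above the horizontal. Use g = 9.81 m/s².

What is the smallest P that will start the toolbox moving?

P ≈ 398 N

N = m g − P sin α (the pull lifts the toolbox).
At impending slip, P cos α = μ_s N = μ_s (m g − P sin α).
Solving: P (cos α + μ_s sin α) = μ_s m g → P = 0.39×1090/(cos 15° + 0.39 sin 15°) = 425/1.067 = 398 N.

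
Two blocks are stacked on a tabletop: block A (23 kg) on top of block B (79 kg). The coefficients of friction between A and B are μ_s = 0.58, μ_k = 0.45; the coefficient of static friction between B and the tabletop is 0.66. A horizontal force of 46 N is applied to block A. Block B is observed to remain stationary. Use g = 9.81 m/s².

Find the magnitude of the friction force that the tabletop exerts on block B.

Normal force at the A–B interface: N₁ = m_A g = 225.6 N.
Maximum static friction on A from B: μ_s N₁ = 0.58×225.6 = 130.9 N.
P = 46 N is within that limit, so A and B move together (both at rest); the A–B friction is simply f₁ = P = 46 N.
B experiences an equal 46 N forward from A (third law). B is in equilibrium, so the floor supplies f₂ = 46 N of static friction (limit μ_s(m_A+m_B)g = 660.4 N, not exceeded).

f ≈ 46 N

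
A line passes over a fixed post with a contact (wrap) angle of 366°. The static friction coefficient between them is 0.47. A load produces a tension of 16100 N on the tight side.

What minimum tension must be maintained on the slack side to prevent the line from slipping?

T_min ≈ 800 N

Capstan equation at impending slip: T_tight/T_slack = e^{μβ}.
β = 366° = 6.388 rad; e^{μβ} = e^{0.47×6.388} = 20.13.
T_slack = T_tight / e^{μβ} = 16100 / 20.13 = 800 N.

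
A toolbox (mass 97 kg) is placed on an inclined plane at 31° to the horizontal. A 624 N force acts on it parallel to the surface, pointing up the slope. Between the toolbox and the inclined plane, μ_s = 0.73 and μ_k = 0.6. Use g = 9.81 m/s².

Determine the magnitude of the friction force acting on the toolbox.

f ≈ 134 N (down the incline)

Perpendicular to the surface, N = m g cos θ = 97·9.81·cos 31° = 815.7 N.
Parallel to the incline, ΣF = 0 gives f = m g sin θ − P = 490.1 − 624 = -133.9 N (up-slope positive).
The static-friction ceiling is μ_s N = 0.73 × 815.7 = 595.4 N.
Since |-133.9| ≤ 595.4 N, static friction is sufficient; f equals the required value, not μ_s N.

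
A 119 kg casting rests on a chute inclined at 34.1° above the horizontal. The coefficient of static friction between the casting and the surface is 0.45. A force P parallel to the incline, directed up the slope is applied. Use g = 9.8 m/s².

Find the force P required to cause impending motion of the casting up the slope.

At impending motion up the slope, friction acts down-slope at its limit: f = μ_s N.
P is parallel to the surface, so N = m g cos θ = 966 N.
Along the incline: P = m g sin θ + μ_s N = 654 + 0.45×966 = 1090 N.

P ≈ 1090 N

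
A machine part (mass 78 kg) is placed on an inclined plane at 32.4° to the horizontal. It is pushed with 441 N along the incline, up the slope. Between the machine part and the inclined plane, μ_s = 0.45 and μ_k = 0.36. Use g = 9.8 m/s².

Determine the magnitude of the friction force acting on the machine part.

f ≈ 31.4 N (down the incline)

Normal force: N = m g cos θ = 78 × 9.8 × cos 32.4° = 645.4 N.
For equilibrium along the incline the friction force must supply f = m g sin θ − P = 409.6 − 441 = -31.41 N (positive meaning up-slope).
Static friction can supply at most μ_s N = 290.4 N.
Since |-31.41| ≤ 290.4 N, the machine part remains in static equilibrium and friction takes exactly the required value.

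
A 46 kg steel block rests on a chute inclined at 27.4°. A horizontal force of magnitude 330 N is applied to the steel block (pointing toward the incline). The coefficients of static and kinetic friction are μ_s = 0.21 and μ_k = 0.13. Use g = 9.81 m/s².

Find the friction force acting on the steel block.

Normal direction: N = m g cos θ + P sin θ = 552.5 N.
Parallel to the incline: P cos θ − m g sin θ = 293 − 207.7 = 85.31 N; the friction needed to balance this is 85.31 N acting down the slope.
The limit of static friction is μ_s N = 116 N.
|f_req| = 85.31 ≤ 116 N → the steel block is in equilibrium; friction equals the required value.

f ≈ 85.3 N (down the incline)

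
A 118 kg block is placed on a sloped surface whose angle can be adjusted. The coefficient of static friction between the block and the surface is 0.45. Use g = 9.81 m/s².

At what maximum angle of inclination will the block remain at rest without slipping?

At the slip threshold, m g sin θ = μ_s · m g cos θ, so tan θ = μ_s.
θ_max = arctan(0.45) = 24.2°.

θ_max ≈ 24.2°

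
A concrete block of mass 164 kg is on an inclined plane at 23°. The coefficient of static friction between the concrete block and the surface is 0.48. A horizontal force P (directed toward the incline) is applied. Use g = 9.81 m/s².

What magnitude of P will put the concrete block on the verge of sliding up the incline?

At impending motion up the slope, friction acts down-slope at its limit: f = μ_s N.
Perpendicular to the incline: N = m g cos θ + P sin θ.
Along the incline: P cos θ = m g sin θ + μ_s N = m g sin θ + μ_s (m g cos θ + P sin θ).
Solving, P (cos θ − μ_s sin θ) = m g (sin θ + μ_s cos θ), so P = 164×9.81×(sin 23° + 0.48 cos 23°)/(cos 23° − 0.48 sin 23°) = 1610×0.8326/0.733 = 1830 N.

P ≈ 1830 N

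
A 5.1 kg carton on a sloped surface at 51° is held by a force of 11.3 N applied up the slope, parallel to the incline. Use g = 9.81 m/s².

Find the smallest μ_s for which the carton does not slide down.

μ_s,min ≈ 0.876

N = m g cos θ = 31.49 N.
Friction must make up the shortfall along the incline: f = m g sin θ − P = 38.88 − 11.3 = 27.58 N.
At the threshold f = μ_s N, so μ_s,min = 27.58/31.49 = 0.876.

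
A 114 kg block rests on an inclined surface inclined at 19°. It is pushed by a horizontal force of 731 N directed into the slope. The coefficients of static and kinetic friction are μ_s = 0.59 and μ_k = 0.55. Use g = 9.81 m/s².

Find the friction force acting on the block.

f ≈ 327 N (down the incline)

The horizontal push has a component P sin θ into the surface, so N = m g cos θ + P sin θ = 1057 + 238 = 1295 N.
Along the incline, the net driving force (taking up-slope positive) is P cos θ − m g sin θ = 691.2 − 364.1 = 327.1 N, so equilibrium requires friction f = -327.1 N (down-slope).
The limit of static friction is μ_s N = 764.3 N.
Since 327.1 N is within the 764.3 N limit, the block stays put and friction is exactly 327 N.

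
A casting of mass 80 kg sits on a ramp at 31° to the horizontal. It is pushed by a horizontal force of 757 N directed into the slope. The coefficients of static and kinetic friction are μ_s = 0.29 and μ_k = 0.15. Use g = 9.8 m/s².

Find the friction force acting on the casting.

Normal direction: N = m g cos θ + P sin θ = 1062 N.
Along the incline, the net driving force (taking up-slope positive) is P cos θ − m g sin θ = 648.9 − 403.8 = 245.1 N, so equilibrium requires friction f = -245.1 N (down-slope).
The limit of static friction is μ_s N = 308 N.
|f_req| = 245.1 ≤ 308 N → the casting is in equilibrium; friction equals the required value.

f ≈ 245 N (down the incline)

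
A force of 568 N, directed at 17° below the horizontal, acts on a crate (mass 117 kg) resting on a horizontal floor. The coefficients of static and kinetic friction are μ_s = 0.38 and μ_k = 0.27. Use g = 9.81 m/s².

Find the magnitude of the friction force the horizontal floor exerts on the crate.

f ≈ 355 N

Vertical equilibrium gives N = m g + P sin α = 1314 N.
The horizontal driving force is P cos α = 543.2 N, so equilibrium needs friction f = 543.2 N.
μ_s N = 0.38 × 1314 = 499.3 N.
The required friction exceeds μ_s N, so the crate moves and f = μ_k N = 355 N.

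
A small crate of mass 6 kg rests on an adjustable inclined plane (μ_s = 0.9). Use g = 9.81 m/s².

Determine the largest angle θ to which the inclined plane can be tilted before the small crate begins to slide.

θ_max ≈ 42°

At the slip threshold, m g sin θ = μ_s · m g cos θ, so tan θ = μ_s.
θ_max = arctan(0.9) = 42°.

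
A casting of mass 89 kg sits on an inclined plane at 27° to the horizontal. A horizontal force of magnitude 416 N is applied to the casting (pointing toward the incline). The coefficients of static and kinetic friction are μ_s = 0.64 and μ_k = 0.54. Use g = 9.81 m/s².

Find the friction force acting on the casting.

f ≈ 25.7 N (up the incline)

Resolve perpendicular to the incline: N = m g cos θ + P sin θ = 89×9.81×cos 27° + 416×sin 27° = 966.8 N.
Along the incline, the net driving force (taking up-slope positive) is P cos θ − m g sin θ = 370.7 − 396.4 = -25.72 N, so equilibrium requires friction f = 25.72 N (up-slope).
The limit of static friction is μ_s N = 618.7 N.
|f_req| = 25.72 ≤ 618.7 N → the casting is in equilibrium; friction equals the required value.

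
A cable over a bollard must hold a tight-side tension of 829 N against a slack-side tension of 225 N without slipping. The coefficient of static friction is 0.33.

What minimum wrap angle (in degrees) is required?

β_min ≈ 226°

T₂/T₁ = e^{μβ} → β = ln(T₂/T₁)/μ.
β = ln(829/225)/0.33 = 1.304/0.33 = 3.952 rad.
In degrees: β = 3.952 × 180/π = 226°.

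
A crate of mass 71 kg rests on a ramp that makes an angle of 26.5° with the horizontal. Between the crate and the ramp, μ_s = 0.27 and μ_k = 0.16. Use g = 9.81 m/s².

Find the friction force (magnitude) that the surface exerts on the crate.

f ≈ 99.7 N (up the incline)

Perpendicular to the surface, N = m g cos θ = 71·9.81·cos 26.5° = 623.3 N.
Along the slope the weight component is m g sin θ = 310.8 N; friction must supply exactly this, acting up-slope.
Static friction can supply at most μ_s N = 168.3 N.
Since |310.8| > 168.3 N, static friction cannot hold it; the crate slides down the incline and kinetic friction applies: f = μ_k N = 0.16 × 623.3 = 99.7 N.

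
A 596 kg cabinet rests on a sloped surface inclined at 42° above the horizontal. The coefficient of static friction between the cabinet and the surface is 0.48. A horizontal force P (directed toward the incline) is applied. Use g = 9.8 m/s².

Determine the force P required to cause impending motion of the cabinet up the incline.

At impending motion up the slope, friction acts down-slope at its limit: f = μ_s N.
Perpendicular to the incline: N = m g cos θ + P sin θ.
Along the incline: P cos θ = m g sin θ + μ_s N = m g sin θ + μ_s (m g cos θ + P sin θ).
Solving, P (cos θ − μ_s sin θ) = m g (sin θ + μ_s cos θ), so P = 596×9.8×(sin 42° + 0.48 cos 42°)/(cos 42° − 0.48 sin 42°) = 5840×1.026/0.422 = 14200 N.

P ≈ 14200 N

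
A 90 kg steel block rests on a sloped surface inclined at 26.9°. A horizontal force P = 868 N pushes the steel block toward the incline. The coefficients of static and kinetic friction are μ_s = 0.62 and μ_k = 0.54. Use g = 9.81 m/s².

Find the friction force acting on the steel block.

f ≈ 375 N (down the incline)

Resolve perpendicular to the incline: N = m g cos θ + P sin θ = 90×9.81×cos 26.9° + 868×sin 26.9° = 1180 N.
Along the incline, the net driving force (taking up-slope positive) is P cos θ − m g sin θ = 774.1 − 399.5 = 374.6 N, so equilibrium requires friction f = -374.6 N (down-slope).
Maximum static friction: μ_s N = 0.62 × 1180 = 731.7 N.
|f_req| = 374.6 ≤ 731.7 N → the steel block is in equilibrium; friction equals the required value.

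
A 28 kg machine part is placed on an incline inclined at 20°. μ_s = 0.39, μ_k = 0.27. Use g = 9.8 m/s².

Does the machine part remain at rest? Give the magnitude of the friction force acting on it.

f ≈ 93.9 N

N = m g cos θ = 258 N.
Down-slope weight component: m g sin θ = 93.9 N.
μ_s N = 101 N.
93.9 ≤ 101 N, so it stays put; friction = 93.9 N.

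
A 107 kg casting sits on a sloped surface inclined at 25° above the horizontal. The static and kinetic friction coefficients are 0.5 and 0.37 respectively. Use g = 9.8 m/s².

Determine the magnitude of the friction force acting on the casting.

Perpendicular to the surface, N = m g cos θ = 107·9.8·cos 25° = 950.4 N.
For equilibrium along the incline, friction must balance the weight component: f = m g sin θ = 443.2 N up the slope.
The static-friction ceiling is μ_s N = 0.5 × 950.4 = 475.2 N.
Since |443.2| ≤ 475.2 N, static friction is sufficient; f equals the required value, not μ_s N.

f ≈ 443 N (up the incline)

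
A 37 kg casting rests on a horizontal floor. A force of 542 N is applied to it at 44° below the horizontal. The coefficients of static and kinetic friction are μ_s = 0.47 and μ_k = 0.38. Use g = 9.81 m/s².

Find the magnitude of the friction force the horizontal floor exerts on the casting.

f ≈ 281 N

Vertical equilibrium gives N = m g + P sin α = 739.5 N.
For equilibrium, f = P cos α = 542×cos 44° = 389.9 N.
The static-friction limit is μ_s N = 347.6 N.
The required friction exceeds μ_s N, so the casting moves and f = μ_k N = 281 N.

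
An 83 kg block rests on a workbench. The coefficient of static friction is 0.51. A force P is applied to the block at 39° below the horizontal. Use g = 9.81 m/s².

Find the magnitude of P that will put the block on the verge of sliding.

N = m g + P sin α (the push presses the block into the workbench).
At impending slip, P cos α = μ_s N = μ_s (m g + P sin α).
Solving: P (cos α − μ_s sin α) = μ_s m g → P = 0.51×814/(cos 39° − 0.51 sin 39°) = 415/0.4562 = 910 N.

P ≈ 910 N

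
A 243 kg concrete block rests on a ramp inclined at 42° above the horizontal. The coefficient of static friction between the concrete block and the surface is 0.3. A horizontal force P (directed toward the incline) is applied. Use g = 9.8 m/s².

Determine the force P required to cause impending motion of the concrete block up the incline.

P ≈ 3920 N

At impending motion up the slope, friction acts down-slope at its limit: f = μ_s N.
Perpendicular to the incline: N = m g cos θ + P sin θ.
Along the incline: P cos θ = m g sin θ + μ_s N = m g sin θ + μ_s (m g cos θ + P sin θ).
Solving, P (cos θ − μ_s sin θ) = m g (sin θ + μ_s cos θ), so P = 243×9.8×(sin 42° + 0.3 cos 42°)/(cos 42° − 0.3 sin 42°) = 2380×0.8921/0.5424 = 3920 N.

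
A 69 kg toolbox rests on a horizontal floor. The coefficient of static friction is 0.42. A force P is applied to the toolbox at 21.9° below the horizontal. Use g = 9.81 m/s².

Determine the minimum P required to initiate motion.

N = m g + P sin α (the push presses the toolbox into the horizontal floor).
At impending slip, P cos α = μ_s N = μ_s (m g + P sin α).
Solving: P (cos α − μ_s sin α) = μ_s m g → P = 0.42×677/(cos 21.9° − 0.42 sin 21.9°) = 284/0.7712 = 369 N.

P ≈ 369 N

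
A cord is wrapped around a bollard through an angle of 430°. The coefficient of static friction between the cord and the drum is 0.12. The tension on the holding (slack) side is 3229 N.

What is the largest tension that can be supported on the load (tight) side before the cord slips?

At impending slip the capstan equation gives T₂/T₁ = e^{μβ} with β in radians.
β = 430° × π/180 = 7.505 rad.
e^{μβ} = e^{0.12×7.505} = 2.461.
T₂ = T₁ · e^{μβ} = 3229 × 2.461 = 7950 N.

T_max ≈ 7950 N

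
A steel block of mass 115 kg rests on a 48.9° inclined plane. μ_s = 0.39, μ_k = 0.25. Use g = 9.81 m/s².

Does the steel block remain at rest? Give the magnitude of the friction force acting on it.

f ≈ 185 N

N = m g cos θ = 742 N.
Down-slope weight component: m g sin θ = 850 N.
μ_s N = 289 N.
850 > 289 N, so it slides; kinetic friction f = μ_k N = 0.25×742 = 185 N.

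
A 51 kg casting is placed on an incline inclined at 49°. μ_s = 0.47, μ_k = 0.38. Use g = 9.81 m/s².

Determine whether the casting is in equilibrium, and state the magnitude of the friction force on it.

f ≈ 125 N

N = m g cos θ = 328 N.
Down-slope weight component: m g sin θ = 378 N.
μ_s N = 154 N.
378 > 154 N, so it slides; kinetic friction f = μ_k N = 0.38×328 = 125 N.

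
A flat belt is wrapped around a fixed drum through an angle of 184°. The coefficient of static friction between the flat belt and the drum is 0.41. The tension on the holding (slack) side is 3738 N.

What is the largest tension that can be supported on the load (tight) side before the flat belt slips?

T_max ≈ 13900 N

At impending slip the capstan equation gives T₂/T₁ = e^{μβ} with β in radians.
β = 184° × π/180 = 3.211 rad.
e^{μβ} = e^{0.41×3.211} = 3.731.
T₂ = T₁ · e^{μβ} = 3738 × 3.731 = 13900 N.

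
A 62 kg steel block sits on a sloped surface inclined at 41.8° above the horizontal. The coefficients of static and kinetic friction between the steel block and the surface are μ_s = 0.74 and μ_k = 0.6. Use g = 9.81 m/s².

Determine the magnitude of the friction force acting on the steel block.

f ≈ 272 N (up the incline)

Perpendicular to the surface, N = m g cos θ = 62·9.81·cos 41.8° = 453.4 N.
For equilibrium along the incline, friction must balance the weight component: f = m g sin θ = 405.4 N up the slope.
Static friction can supply at most μ_s N = 335.5 N.
Since |405.4| > 335.5 N, static friction cannot hold it; the steel block slides down the incline and kinetic friction applies: f = μ_k N = 0.6 × 453.4 = 272 N.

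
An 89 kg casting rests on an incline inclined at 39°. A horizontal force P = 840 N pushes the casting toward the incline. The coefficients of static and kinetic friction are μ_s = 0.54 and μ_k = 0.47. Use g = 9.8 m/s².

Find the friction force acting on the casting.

The horizontal push has a component P sin θ into the surface, so N = m g cos θ + P sin θ = 677.8 + 528.6 = 1206 N.
Parallel to the incline: P cos θ − m g sin θ = 652.8 − 548.9 = 103.9 N; the friction needed to balance this is 103.9 N acting down the slope.
Maximum static friction: μ_s N = 0.54 × 1206 = 651.5 N.
Since 103.9 N is within the 651.5 N limit, the casting stays put and friction is exactly 104 N.

f ≈ 104 N (down the incline)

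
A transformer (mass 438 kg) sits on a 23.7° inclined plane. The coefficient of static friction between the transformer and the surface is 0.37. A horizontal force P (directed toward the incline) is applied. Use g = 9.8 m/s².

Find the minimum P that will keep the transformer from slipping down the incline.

The transformer tends to slide down (tan θ > μ_s), so at the point of impending slip friction acts up-slope at its limit: f = μ_s N.
Perpendicular to the incline: N = m g cos θ + P sin θ.
Along the incline: P cos θ + μ_s N = m g sin θ, i.e. P cos θ + μ_s (m g cos θ + P sin θ) = m g sin θ.
Solving, P (cos θ + μ_s sin θ) = m g (sin θ − μ_s cos θ), so P = 4290×0.06315/1.064 = 255 N.

P_min ≈ 255 N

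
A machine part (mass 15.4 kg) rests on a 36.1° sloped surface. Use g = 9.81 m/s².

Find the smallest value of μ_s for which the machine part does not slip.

At the slip threshold m g sin θ = μ_s m g cos θ, so μ_s,min = tan θ.
μ_s,min = tan 36.1° = 0.729.

μ_s,min ≈ 0.729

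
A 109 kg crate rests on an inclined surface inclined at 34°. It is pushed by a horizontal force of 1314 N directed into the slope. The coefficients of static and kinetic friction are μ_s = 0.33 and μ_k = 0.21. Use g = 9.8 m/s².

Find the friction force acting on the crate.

Normal direction: N = m g cos θ + P sin θ = 1620 N.
Parallel to the incline: P cos θ − m g sin θ = 1089 − 597.3 = 492 N; the friction needed to balance this is 492 N acting down the slope.
Maximum static friction: μ_s N = 0.33 × 1620 = 534.7 N.
Since 492 N is within the 534.7 N limit, the crate stays put and friction is exactly 492 N.

f ≈ 492 N (down the incline)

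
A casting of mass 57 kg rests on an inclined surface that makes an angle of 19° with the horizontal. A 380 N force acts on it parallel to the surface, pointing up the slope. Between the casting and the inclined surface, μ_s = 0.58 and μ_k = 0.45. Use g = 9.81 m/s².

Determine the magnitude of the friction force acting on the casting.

Perpendicular to the surface, N = m g cos θ = 57·9.81·cos 19° = 528.7 N.
The friction needed for equilibrium is m g sin θ − P = 182 − 380 = -198 N, measured positive up-slope.
Maximum static friction available: μ_s N = 0.58 × 528.7 = 306.6 N.
Since |-198| ≤ 306.6 N, no slip — friction simply equals what equilibrium demands.

f ≈ 198 N (down the incline)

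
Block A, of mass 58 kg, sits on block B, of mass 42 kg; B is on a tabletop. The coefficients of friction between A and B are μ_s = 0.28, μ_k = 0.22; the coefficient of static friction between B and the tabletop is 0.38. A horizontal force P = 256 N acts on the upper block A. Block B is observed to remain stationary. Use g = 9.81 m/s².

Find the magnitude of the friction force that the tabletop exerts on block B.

Normal force at the A–B interface: N₁ = m_A g = 569 N.
So the A–B interface can sustain at most μ_s N₁ = 159.3 N of static friction.
Since P = 256 N > 159.3 N, A slides on B; the A–B friction is kinetic: f₁ = μ_k N₁ = 0.22×569 = 125 N.
By Newton's third law B feels 125 N forward from A. With B stationary, the floor's static friction on B balances it: f₂ = 125 N (well within μ_s(m_A+m_B)g = 372.8 N).

f ≈ 125 N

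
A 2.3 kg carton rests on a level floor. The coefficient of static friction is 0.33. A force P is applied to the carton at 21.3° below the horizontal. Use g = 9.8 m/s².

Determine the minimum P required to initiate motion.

N = m g + P sin α (the push presses the carton into the level floor).
At impending slip, P cos α = μ_s N = μ_s (m g + P sin α).
Solving: P (cos α − μ_s sin α) = μ_s m g → P = 0.33×22.5/(cos 21.3° − 0.33 sin 21.3°) = 7.44/0.8118 = 9.16 N.

P ≈ 9.16 N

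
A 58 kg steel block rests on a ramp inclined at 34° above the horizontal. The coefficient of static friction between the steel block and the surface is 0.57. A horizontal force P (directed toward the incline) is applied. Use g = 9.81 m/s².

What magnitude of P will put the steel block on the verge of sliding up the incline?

P ≈ 1150 N

At impending motion up the slope, friction acts down-slope at its limit: f = μ_s N.
Perpendicular to the incline: N = m g cos θ + P sin θ.
Along the incline: P cos θ = m g sin θ + μ_s N = m g sin θ + μ_s (m g cos θ + P sin θ).
Solving, P (cos θ − μ_s sin θ) = m g (sin θ + μ_s cos θ), so P = 58×9.81×(sin 34° + 0.57 cos 34°)/(cos 34° − 0.57 sin 34°) = 569×1.032/0.5103 = 1150 N.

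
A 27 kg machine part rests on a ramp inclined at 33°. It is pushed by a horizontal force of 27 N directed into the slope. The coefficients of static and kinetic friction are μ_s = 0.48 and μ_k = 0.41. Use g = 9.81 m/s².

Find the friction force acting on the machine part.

Resolve perpendicular to the incline: N = m g cos θ + P sin θ = 27×9.81×cos 33° + 27×sin 33° = 236.8 N.
Along the incline, the net driving force (taking up-slope positive) is P cos θ − m g sin θ = 22.64 − 144.3 = -121.6 N, so equilibrium requires friction f = 121.6 N (up-slope).
The limit of static friction is μ_s N = 113.7 N.
The required 121.6 N exceeds the static limit, so the machine part slides down-slope and f = μ_k N = 0.41×236.8 = 97.1 N.

f ≈ 97.1 N (up the incline)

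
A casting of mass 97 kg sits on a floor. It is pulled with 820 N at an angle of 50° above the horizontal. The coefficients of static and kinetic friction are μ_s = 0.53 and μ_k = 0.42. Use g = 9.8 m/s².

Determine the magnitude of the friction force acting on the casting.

N = m g − P sin α = 950.6 − 820×sin 50° = 322.4 N.
Horizontally, friction must balance P cos α = 527.1 N.
μ_s N = 0.53 × 322.4 = 170.9 N.
527.1 > 170.9 N → the casting slides; f = μ_k N = 0.42×322.4 = 135 N.

f ≈ 135 N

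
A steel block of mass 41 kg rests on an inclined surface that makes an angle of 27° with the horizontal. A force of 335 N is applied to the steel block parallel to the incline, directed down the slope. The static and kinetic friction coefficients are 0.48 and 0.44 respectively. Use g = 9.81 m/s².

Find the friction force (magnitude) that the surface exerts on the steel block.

f ≈ 158 N (up the incline)

The normal reaction is N = m g cos θ = 358.4 N.
For equilibrium along the incline the friction force must supply f = m g sin θ + P = 182.6 + 335 = 517.6 N (positive meaning up-slope).
Static friction can supply at most μ_s N = 172 N.
Since |517.6| > 172 N, static friction cannot hold it; the steel block slides down the incline and kinetic friction applies: f = μ_k N = 0.44 × 358.4 = 158 N.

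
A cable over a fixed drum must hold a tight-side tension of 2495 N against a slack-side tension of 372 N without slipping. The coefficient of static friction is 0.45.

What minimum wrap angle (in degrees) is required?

T₂/T₁ = e^{μβ} → β = ln(T₂/T₁)/μ.
β = ln(2495/372)/0.45 = 1.903/0.45 = 4.229 rad.
In degrees: β = 4.229 × 180/π = 242°.

β_min ≈ 242°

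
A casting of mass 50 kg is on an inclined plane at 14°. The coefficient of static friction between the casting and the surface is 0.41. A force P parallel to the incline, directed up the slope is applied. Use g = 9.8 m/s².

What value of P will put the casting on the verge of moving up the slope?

At impending motion up the slope, friction acts down-slope at its limit: f = μ_s N.
P is parallel to the surface, so N = m g cos θ = 475 N.
Along the incline: P = m g sin θ + μ_s N = 119 + 0.41×475 = 313 N.

P ≈ 313 N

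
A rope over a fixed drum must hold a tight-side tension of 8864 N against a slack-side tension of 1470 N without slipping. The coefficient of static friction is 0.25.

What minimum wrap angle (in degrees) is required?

β_min ≈ 412°

T₂/T₁ = e^{μβ} → β = ln(T₂/T₁)/μ.
β = ln(8864/1470)/0.25 = 1.797/0.25 = 7.187 rad.
In degrees: β = 7.187 × 180/π = 412°.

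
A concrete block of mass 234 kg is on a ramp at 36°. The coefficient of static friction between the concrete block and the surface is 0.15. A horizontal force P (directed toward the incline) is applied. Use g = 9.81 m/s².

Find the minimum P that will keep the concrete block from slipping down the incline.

The concrete block tends to slide down (tan θ > μ_s), so at the point of impending slip friction acts up-slope at its limit: f = μ_s N.
Perpendicular to the incline: N = m g cos θ + P sin θ.
Along the incline: P cos θ + μ_s N = m g sin θ, i.e. P cos θ + μ_s (m g cos θ + P sin θ) = m g sin θ.
Solving, P (cos θ + μ_s sin θ) = m g (sin θ − μ_s cos θ), so P = 2300×0.4664/0.8972 = 1190 N.

P_min ≈ 1190 N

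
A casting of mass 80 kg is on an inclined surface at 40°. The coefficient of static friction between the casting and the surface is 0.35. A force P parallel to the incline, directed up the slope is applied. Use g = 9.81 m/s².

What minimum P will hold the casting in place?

P_min ≈ 294 N

The casting tends to slide down (tan θ > μ_s), so at the point of impending slip friction acts up-slope at its limit: f = μ_s N.
P is parallel to the surface, so N = m g cos θ = 601 N.
Along the incline: P + μ_s N = m g sin θ, so P = 504 − 0.35×601 = 294 N.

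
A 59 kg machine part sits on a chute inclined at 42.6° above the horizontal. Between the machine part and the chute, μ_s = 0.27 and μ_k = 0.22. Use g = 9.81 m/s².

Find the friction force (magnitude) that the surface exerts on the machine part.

Perpendicular to the surface, N = m g cos θ = 59·9.81·cos 42.6° = 426 N.
Along the slope the weight component is m g sin θ = 391.8 N; friction must supply exactly this, acting up-slope.
The static-friction ceiling is μ_s N = 0.27 × 426 = 115 N.
Since |391.8| > 115 N, static friction cannot hold it; the machine part slides down the incline and kinetic friction applies: f = μ_k N = 0.22 × 426 = 93.7 N.

f ≈ 93.7 N (up the incline)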